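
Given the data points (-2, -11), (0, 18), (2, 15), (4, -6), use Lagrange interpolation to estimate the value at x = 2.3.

Lagrange interpolation formula:
P(x) = Σ yᵢ × Lᵢ(x)
where Lᵢ(x) = Π_{j≠i} (x - xⱼ)/(xᵢ - xⱼ)

L_0(2.3) = (2.3 - 0)/(-2 - 0) × (2.3 - 2)/(-2 - 2) × (2.3 - 4)/(-2 - 4) = 0.024437
L_1(2.3) = (2.3 - (-2))/(0 - (-2)) × (2.3 - 2)/(0 - 2) × (2.3 - 4)/(0 - 4) = -0.137062
L_2(2.3) = (2.3 - (-2))/(2 - (-2)) × (2.3 - 0)/(2 - 0) × (2.3 - 4)/(2 - 4) = 1.050812
L_3(2.3) = (2.3 - (-2))/(4 - (-2)) × (2.3 - 0)/(4 - 0) × (2.3 - 2)/(4 - 2) = 0.061812

P(2.3) = (-11)×L_0(2.3) + 18×L_1(2.3) + 15×L_2(2.3) + (-6)×L_3(2.3)
P(2.3) = 12.655375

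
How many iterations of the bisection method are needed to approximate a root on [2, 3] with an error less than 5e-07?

We need (b-a)/2^n ≤ 5e-07
(3 - 2)/2^n ≤ 5e-07
1/2^n ≤ 5e-07
2^n ≥ 2000000
n ≥ log₂(2000000) = 20.93
n ≥ 21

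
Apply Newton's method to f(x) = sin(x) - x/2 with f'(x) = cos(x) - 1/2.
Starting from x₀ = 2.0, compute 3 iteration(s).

f(x) = sin(x) - x/2
f'(x) = cos(x) - 1/2
x₀ = 2.0

Newton-Raphson formula: x_{n+1} = x_n - f(x_n)/f'(x_n)

Iteration 1:
  f(2.000000) = -0.090703
  f'(2.000000) = -0.916147
  x_1 = 2.000000 - (-0.090703)/(-0.916147) = 1.900996
Iteration 2:
  f(1.900996) = -0.004520
  f'(1.900996) = -0.824232
  x_2 = 1.900996 - (-0.004520)/(-0.824232) = 1.895512
Iteration 3:
  f(1.895512) = -0.000014
  f'(1.895512) = -0.819039
  x_3 = 1.895512 - (-0.000014)/(-0.819039) = 1.895494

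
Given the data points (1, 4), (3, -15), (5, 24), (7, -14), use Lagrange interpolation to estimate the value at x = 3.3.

Lagrange interpolation formula:
P(x) = Σ yᵢ × Lᵢ(x)
where Lᵢ(x) = Π_{j≠i} (x - xⱼ)/(xᵢ - xⱼ)

L_0(3.3) = (3.3 - 3)/(1 - 3) × (3.3 - 5)/(1 - 5) × (3.3 - 7)/(1 - 7) = -0.039312
L_1(3.3) = (3.3 - 1)/(3 - 1) × (3.3 - 5)/(3 - 5) × (3.3 - 7)/(3 - 7) = 0.904188
L_2(3.3) = (3.3 - 1)/(5 - 1) × (3.3 - 3)/(5 - 3) × (3.3 - 7)/(5 - 7) = 0.159562
L_3(3.3) = (3.3 - 1)/(7 - 1) × (3.3 - 3)/(7 - 3) × (3.3 - 5)/(7 - 5) = -0.024437

P(3.3) = 4×L_0(3.3) + (-15)×L_1(3.3) + 24×L_2(3.3) + (-14)×L_3(3.3)
P(3.3) = -9.548438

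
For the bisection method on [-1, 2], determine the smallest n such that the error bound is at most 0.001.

We need (b-a)/2^n ≤ 0.001
(2 - (-1))/2^n ≤ 0.001
3/2^n ≤ 0.001
2^n ≥ 3000
n ≥ log₂(3000) = 11.55
n ≥ 12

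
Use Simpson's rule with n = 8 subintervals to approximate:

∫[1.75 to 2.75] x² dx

f(x) = x²
a = 1.75, b = 2.75, n = 8
h = (b - a)/n = 0.125000

Simpson's rule: (h/3)[f(x₀) + 4f(x₁) + 2f(x₂) + ... + f(xₙ)]

x_0 = 1.7500, f(x_0) = 3.062500, coefficient = 1
x_1 = 1.8750, f(x_1) = 3.515625, coefficient = 4
x_2 = 2.0000, f(x_2) = 4.000000, coefficient = 2
x_3 = 2.1250, f(x_3) = 4.515625, coefficient = 4
x_4 = 2.2500, f(x_4) = 5.062500, coefficient = 2
x_5 = 2.3750, f(x_5) = 5.640625, coefficient = 4
x_6 = 2.5000, f(x_6) = 6.250000, coefficient = 2
x_7 = 2.6250, f(x_7) = 6.890625, coefficient = 4
x_8 = 2.7500, f(x_8) = 7.562500, coefficient = 1

I ≈ (0.125000/3) × 123.500000 = 5.145833
Exact value: 5.145833
Error: 0.000000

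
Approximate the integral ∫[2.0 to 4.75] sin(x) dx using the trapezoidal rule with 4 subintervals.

f(x) = sin(x)
a = 2.0, b = 4.75, n = 4
h = (b - a)/n = 0.687500

Trapezoidal rule: (h/2)[f(x₀) + 2f(x₁) + 2f(x₂) + ... + f(xₙ)]

x_0 = 2.0000, f(x_0) = 0.909297, coefficient = 1
x_1 = 2.6875, f(x_1) = 0.438647, coefficient = 2
x_2 = 3.3750, f(x_2) = -0.231294, coefficient = 2
x_3 = 4.0625, f(x_3) = -0.796151, coefficient = 2
x_4 = 4.7500, f(x_4) = -0.999293, coefficient = 1

I ≈ (0.687500/2) × -1.267591 = -0.435734
Exact value: -0.453749
Error: 0.018015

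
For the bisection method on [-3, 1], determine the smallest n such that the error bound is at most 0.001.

We need (b-a)/2^n ≤ 0.001
(1 - (-3))/2^n ≤ 0.001
4/2^n ≤ 0.001
2^n ≥ 4000
n ≥ log₂(4000) = 11.97
n ≥ 12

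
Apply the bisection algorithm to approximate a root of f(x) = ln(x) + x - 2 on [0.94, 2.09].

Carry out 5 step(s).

f(x) = ln(x) + x - 2
Initial interval: [0.94, 2.09]

Iteration 1:
  c_1 = (0.940000 + 2.090000)/2 = 1.515000
  f(c_1) = f(1.515000) = -0.069585
  f(a) × f(c) ≥ 0, new interval: [1.515000, 2.090000]
Iteration 2:
  c_2 = (1.515000 + 2.090000)/2 = 1.802500
  f(c_2) = f(1.802500) = 0.391675
  f(a) × f(c) < 0, new interval: [1.515000, 1.802500]
Iteration 3:
  c_3 = (1.515000 + 1.802500)/2 = 1.658750
  f(c_3) = f(1.658750) = 0.164814
  f(a) × f(c) < 0, new interval: [1.515000, 1.658750]
Iteration 4:
  c_4 = (1.515000 + 1.658750)/2 = 1.586875
  f(c_4) = f(1.586875) = 0.048642
  f(a) × f(c) < 0, new interval: [1.515000, 1.586875]
Iteration 5:
  c_5 = (1.515000 + 1.586875)/2 = 1.550937
  f(c_5) = f(1.550937) = -0.010203
  f(a) × f(c) ≥ 0, new interval: [1.550937, 1.586875]

After 5 iteration(s), the approximation is c_5 = 1.550937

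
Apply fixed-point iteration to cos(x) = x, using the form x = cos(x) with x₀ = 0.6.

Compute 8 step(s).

Equation: cos(x) = x
Fixed-point form: x = cos(x)
x₀ = 0.6

x_1 = g(0.600000) = 0.825336
x_2 = g(0.825336) = 0.678310
x_3 = g(0.678310) = 0.778634
x_4 = g(0.778634) = 0.711874
x_5 = g(0.711874) = 0.757139
x_6 = g(0.757139) = 0.726804
x_7 = g(0.726804) = 0.747302
x_8 = g(0.747302) = 0.733525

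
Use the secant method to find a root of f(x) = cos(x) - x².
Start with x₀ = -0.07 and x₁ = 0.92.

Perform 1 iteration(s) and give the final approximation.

f(x) = cos(x) - x²
x₀ = -0.07, x₁ = 0.92

Secant formula: x_{n+1} = x_n - f(x_n)(x_n - x_{n-1})/(f(x_n) - f(x_{n-1}))

Iteration 1:
  f(-0.070000) = 0.992651
  f(0.920000) = -0.240580
  x_2 = 0.920000 - (-0.240580)×(0.920000 - (-0.070000))/(-0.240580 - 0.992651)
       = 0.726870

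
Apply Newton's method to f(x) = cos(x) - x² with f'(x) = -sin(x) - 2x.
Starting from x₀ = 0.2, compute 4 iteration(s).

f(x) = cos(x) - x²
f'(x) = -sin(x) - 2x
x₀ = 0.2

Newton-Raphson formula: x_{n+1} = x_n - f(x_n)/f'(x_n)

Iteration 1:
  f(0.200000) = 0.940067
  f'(0.200000) = -0.598669
  x_1 = 0.200000 - 0.940067/(-0.598669) = 1.770260
Iteration 2:
  f(1.770260) = -3.331965
  f'(1.770260) = -4.520693
  x_2 = 1.770260 - (-3.331965)/(-4.520693) = 1.033213
Iteration 3:
  f(1.033213) = -0.555467
  f'(1.033213) = -2.925374
  x_3 = 1.033213 - (-0.555467)/(-2.925374) = 0.843334
Iteration 4:
  f(0.843334) = -0.046236
  f'(0.843334) = -2.433532
  x_4 = 0.843334 - (-0.046236)/(-2.433532) = 0.824335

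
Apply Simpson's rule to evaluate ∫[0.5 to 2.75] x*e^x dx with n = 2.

f(x) = x*e^x
a = 0.5, b = 2.75, n = 2
h = (b - a)/n = 1.125000

Simpson's rule: (h/3)[f(x₀) + 4f(x₁) + 2f(x₂) + ... + f(xₙ)]

x_0 = 0.5000, f(x_0) = 0.824361, coefficient = 1
x_1 = 1.6250, f(x_1) = 8.252431, coefficient = 4
x_2 = 2.7500, f(x_2) = 43.017238, coefficient = 1

I ≈ (1.125000/3) × 76.851322 = 28.819246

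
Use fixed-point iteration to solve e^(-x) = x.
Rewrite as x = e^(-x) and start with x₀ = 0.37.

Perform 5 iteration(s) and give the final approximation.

Equation: e^(-x) = x
Fixed-point form: x = e^(-x)
x₀ = 0.37

x_1 = g(0.370000) = 0.690734
x_2 = g(0.690734) = 0.501208
x_3 = g(0.501208) = 0.605798
x_4 = g(0.605798) = 0.545639
x_5 = g(0.545639) = 0.579472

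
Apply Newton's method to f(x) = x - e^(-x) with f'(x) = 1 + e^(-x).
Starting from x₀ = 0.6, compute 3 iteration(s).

f(x) = x - e^(-x)
f'(x) = 1 + e^(-x)
x₀ = 0.6

Newton-Raphson formula: x_{n+1} = x_n - f(x_n)/f'(x_n)

Iteration 1:
  f(0.600000) = 0.051188
  f'(0.600000) = 1.548812
  x_1 = 0.600000 - 0.051188/1.548812 = 0.566950
Iteration 2:
  f(0.566950) = -0.000303
  f'(0.566950) = 1.567253
  x_2 = 0.566950 - (-0.000303)/1.567253 = 0.567143
Iteration 3:
  f(0.567143) = 0.000000
  f'(0.567143) = 1.567143
  x_3 = 0.567143 - 0.000000/1.567143 = 0.567143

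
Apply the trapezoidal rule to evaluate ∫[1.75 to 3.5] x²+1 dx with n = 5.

f(x) = x²+1
a = 1.75, b = 3.5, n = 5
h = (b - a)/n = 0.350000

Trapezoidal rule: (h/2)[f(x₀) + 2f(x₁) + 2f(x₂) + ... + f(xₙ)]

x_0 = 1.7500, f(x_0) = 4.062500, coefficient = 1
x_1 = 2.1000, f(x_1) = 5.410000, coefficient = 2
x_2 = 2.4500, f(x_2) = 7.002500, coefficient = 2
x_3 = 2.8000, f(x_3) = 8.840000, coefficient = 2
x_4 = 3.1500, f(x_4) = 10.922500, coefficient = 2
x_5 = 3.5000, f(x_5) = 13.250000, coefficient = 1

I ≈ (0.350000/2) × 81.662500 = 14.290937
Exact value: 14.255208
Error: 0.035729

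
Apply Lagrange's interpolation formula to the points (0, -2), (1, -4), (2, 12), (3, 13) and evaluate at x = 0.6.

Lagrange interpolation formula:
P(x) = Σ yᵢ × Lᵢ(x)
where Lᵢ(x) = Π_{j≠i} (x - xⱼ)/(xᵢ - xⱼ)

L_0(0.6) = (0.6 - 1)/(0 - 1) × (0.6 - 2)/(0 - 2) × (0.6 - 3)/(0 - 3) = 0.224000
L_1(0.6) = (0.6 - 0)/(1 - 0) × (0.6 - 2)/(1 - 2) × (0.6 - 3)/(1 - 3) = 1.008000
L_2(0.6) = (0.6 - 0)/(2 - 0) × (0.6 - 1)/(2 - 1) × (0.6 - 3)/(2 - 3) = -0.288000
L_3(0.6) = (0.6 - 0)/(3 - 0) × (0.6 - 1)/(3 - 1) × (0.6 - 2)/(3 - 2) = 0.056000

P(0.6) = (-2)×L_0(0.6) + (-4)×L_1(0.6) + 12×L_2(0.6) + 13×L_3(0.6)
P(0.6) = -7.208000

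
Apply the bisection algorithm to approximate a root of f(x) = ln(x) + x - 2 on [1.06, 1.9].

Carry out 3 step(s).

f(x) = ln(x) + x - 2
Initial interval: [1.06, 1.9]

Iteration 1:
  c_1 = (1.060000 + 1.900000)/2 = 1.480000
  f(c_1) = f(1.480000) = -0.127958
  f(a) × f(c) ≥ 0, new interval: [1.480000, 1.900000]
Iteration 2:
  c_2 = (1.480000 + 1.900000)/2 = 1.690000
  f(c_2) = f(1.690000) = 0.214729
  f(a) × f(c) < 0, new interval: [1.480000, 1.690000]
Iteration 3:
  c_3 = (1.480000 + 1.690000)/2 = 1.585000
  f(c_3) = f(1.585000) = 0.045584
  f(a) × f(c) < 0, new interval: [1.480000, 1.585000]

After 3 iteration(s), the approximation is c_3 = 1.585000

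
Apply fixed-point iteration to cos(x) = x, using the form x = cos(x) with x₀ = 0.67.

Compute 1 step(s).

Equation: cos(x) = x
Fixed-point form: x = cos(x)
x₀ = 0.67

x_1 = g(0.670000) = 0.783822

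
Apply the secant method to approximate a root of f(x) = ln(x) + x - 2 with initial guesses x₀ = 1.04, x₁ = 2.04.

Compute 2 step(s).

f(x) = ln(x) + x - 2
x₀ = 1.04, x₁ = 2.04

Secant formula: x_{n+1} = x_n - f(x_n)(x_n - x_{n-1})/(f(x_n) - f(x_{n-1}))

Iteration 1:
  f(1.040000) = -0.920779
  f(2.040000) = 0.752950
  x_2 = 2.040000 - 0.752950×(2.040000 - 1.040000)/(0.752950 - (-0.920779))
       = 1.590136
Iteration 2:
  f(2.040000) = 0.752950
  f(1.590136) = 0.053956
  x_3 = 1.590136 - 0.053956×(1.590136 - 2.040000)/(0.053956 - 0.752950)
       = 1.555411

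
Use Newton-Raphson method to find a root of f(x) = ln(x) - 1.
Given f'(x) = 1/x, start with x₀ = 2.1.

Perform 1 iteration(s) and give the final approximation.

f(x) = ln(x) - 1
f'(x) = 1/x
x₀ = 2.1

Newton-Raphson formula: x_{n+1} = x_n - f(x_n)/f'(x_n)

Iteration 1:
  f(2.100000) = -0.258063
  f'(2.100000) = 0.476190
  x_1 = 2.100000 - (-0.258063)/0.476190 = 2.641932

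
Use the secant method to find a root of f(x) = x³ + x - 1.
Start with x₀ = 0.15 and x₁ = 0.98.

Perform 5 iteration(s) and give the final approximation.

f(x) = x³ + x - 1
x₀ = 0.15, x₁ = 0.98

Secant formula: x_{n+1} = x_n - f(x_n)(x_n - x_{n-1})/(f(x_n) - f(x_{n-1}))

Iteration 1:
  f(0.150000) = -0.846625
  f(0.980000) = 0.921192
  x_2 = 0.980000 - 0.921192×(0.980000 - 0.150000)/(0.921192 - (-0.846625))
       = 0.547495
Iteration 2:
  f(0.980000) = 0.921192
  f(0.547495) = -0.288393
  x_3 = 0.547495 - (-0.288393)×(0.547495 - 0.980000)/(-0.288393 - 0.921192)
       = 0.650614
Iteration 3:
  f(0.547495) = -0.288393
  f(0.650614) = -0.073982
  x_4 = 0.650614 - (-0.073982)×(0.650614 - 0.547495)/(-0.073982 - (-0.288393))
       = 0.686195
Iteration 4:
  f(0.650614) = -0.073982
  f(0.686195) = 0.009299
  x_5 = 0.686195 - 0.009299×(0.686195 - 0.650614)/(0.009299 - (-0.073982))
       = 0.682222
Iteration 5:
  f(0.686195) = 0.009299
  f(0.682222) = -0.000254
  x_6 = 0.682222 - (-0.000254)×(0.682222 - 0.686195)/(-0.000254 - 0.009299)
       = 0.682327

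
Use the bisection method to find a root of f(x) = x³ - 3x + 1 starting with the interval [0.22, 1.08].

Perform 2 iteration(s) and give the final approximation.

f(x) = x³ - 3x + 1
Initial interval: [0.22, 1.08]

Iteration 1:
  c_1 = (0.220000 + 1.080000)/2 = 0.650000
  f(c_1) = f(0.650000) = -0.675375
  f(a) × f(c) < 0, new interval: [0.220000, 0.650000]
Iteration 2:
  c_2 = (0.220000 + 0.650000)/2 = 0.435000
  f(c_2) = f(0.435000) = -0.222687
  f(a) × f(c) < 0, new interval: [0.220000, 0.435000]

After 2 iteration(s), the approximation is c_2 = 0.435000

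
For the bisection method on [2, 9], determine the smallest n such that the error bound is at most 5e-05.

We need (b-a)/2^n ≤ 5e-05
(9 - 2)/2^n ≤ 5e-05
7/2^n ≤ 5e-05
2^n ≥ 140000
n ≥ log₂(140000) = 17.10
n ≥ 18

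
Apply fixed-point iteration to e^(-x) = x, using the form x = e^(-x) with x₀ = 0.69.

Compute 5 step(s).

Equation: e^(-x) = x
Fixed-point form: x = e^(-x)
x₀ = 0.69

x_1 = g(0.690000) = 0.501576
x_2 = g(0.501576) = 0.605575
x_3 = g(0.605575) = 0.545760
x_4 = g(0.545760) = 0.579401
x_5 = g(0.579401) = 0.560234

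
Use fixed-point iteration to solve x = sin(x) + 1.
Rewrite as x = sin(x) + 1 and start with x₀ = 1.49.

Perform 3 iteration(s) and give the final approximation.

Equation: x = sin(x) + 1
Fixed-point form: x = sin(x) + 1
x₀ = 1.49

x_1 = g(1.490000) = 1.996738
x_2 = g(1.996738) = 1.910650
x_3 = g(1.910650) = 1.942803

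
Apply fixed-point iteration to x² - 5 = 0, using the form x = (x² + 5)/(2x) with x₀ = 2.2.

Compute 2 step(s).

Equation: x² - 5 = 0
Fixed-point form: x = (x² + 5)/(2x)
x₀ = 2.2

x_1 = g(2.200000) = 2.236364
x_2 = g(2.236364) = 2.236068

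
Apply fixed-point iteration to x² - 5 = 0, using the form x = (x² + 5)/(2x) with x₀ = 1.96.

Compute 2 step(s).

Equation: x² - 5 = 0
Fixed-point form: x = (x² + 5)/(2x)
x₀ = 1.96

x_1 = g(1.960000) = 2.255510
x_2 = g(2.255510) = 2.236152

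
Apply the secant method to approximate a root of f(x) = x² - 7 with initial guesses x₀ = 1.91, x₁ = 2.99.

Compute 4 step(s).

f(x) = x² - 7
x₀ = 1.91, x₁ = 2.99

Secant formula: x_{n+1} = x_n - f(x_n)(x_n - x_{n-1})/(f(x_n) - f(x_{n-1}))

Iteration 1:
  f(1.910000) = -3.351900
  f(2.990000) = 1.940100
  x_2 = 2.990000 - 1.940100×(2.990000 - 1.910000)/(1.940100 - (-3.351900))
       = 2.594061
Iteration 2:
  f(2.990000) = 1.940100
  f(2.594061) = -0.270846
  x_3 = 2.594061 - (-0.270846)×(2.594061 - 2.990000)/(-0.270846 - 1.940100)
       = 2.642565
Iteration 3:
  f(2.594061) = -0.270846
  f(2.642565) = -0.016852
  x_4 = 2.642565 - (-0.016852)×(2.642565 - 2.594061)/(-0.016852 - (-0.270846))
       = 2.645783
Iteration 4:
  f(2.642565) = -0.016852
  f(2.645783) = 0.000166
  x_5 = 2.645783 - 0.000166×(2.645783 - 2.642565)/(0.000166 - (-0.016852))
       = 2.645751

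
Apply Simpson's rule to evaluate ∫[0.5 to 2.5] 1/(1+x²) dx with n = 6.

f(x) = 1/(1+x²)
a = 0.5, b = 2.5, n = 6
h = (b - a)/n = 0.333333

Simpson's rule: (h/3)[f(x₀) + 4f(x₁) + 2f(x₂) + ... + f(xₙ)]

x_0 = 0.5000, f(x_0) = 0.800000, coefficient = 1
x_1 = 0.8333, f(x_1) = 0.590164, coefficient = 4
x_2 = 1.1667, f(x_2) = 0.423529, coefficient = 2
x_3 = 1.5000, f(x_3) = 0.307692, coefficient = 4
x_4 = 1.8333, f(x_4) = 0.229299, coefficient = 2
x_5 = 2.1667, f(x_5) = 0.175610, coefficient = 4
x_6 = 2.5000, f(x_6) = 0.137931, coefficient = 1

I ≈ (0.333333/3) × 6.537453 = 0.726384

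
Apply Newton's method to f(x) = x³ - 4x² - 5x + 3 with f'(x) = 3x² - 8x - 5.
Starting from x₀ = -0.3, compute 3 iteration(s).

f(x) = x³ - 4x² - 5x + 3
f'(x) = 3x² - 8x - 5
x₀ = -0.3

Newton-Raphson formula: x_{n+1} = x_n - f(x_n)/f'(x_n)

Iteration 1:
  f(-0.300000) = 4.113000
  f'(-0.300000) = -2.330000
  x_1 = -0.300000 - 4.113000/(-2.330000) = 1.465236
Iteration 2:
  f(1.465236) = -9.768107
  f'(1.465236) = -10.281138
  x_2 = 1.465236 - (-9.768107)/(-10.281138) = 0.515136
Iteration 3:
  f(0.515136) = -0.500444
  f'(0.515136) = -8.324994
  x_3 = 0.515136 - (-0.500444)/(-8.324994) = 0.455023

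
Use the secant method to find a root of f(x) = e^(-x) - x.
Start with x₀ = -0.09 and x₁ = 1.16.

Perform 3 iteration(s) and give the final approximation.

f(x) = e^(-x) - x
x₀ = -0.09, x₁ = 1.16

Secant formula: x_{n+1} = x_n - f(x_n)(x_n - x_{n-1})/(f(x_n) - f(x_{n-1}))

Iteration 1:
  f(-0.090000) = 1.184174
  f(1.160000) = -0.846514
  x_2 = 1.160000 - (-0.846514)×(1.160000 - (-0.090000))/(-0.846514 - 1.184174)
       = 0.638924
Iteration 2:
  f(1.160000) = -0.846514
  f(0.638924) = -0.111064
  x_3 = 0.638924 - (-0.111064)×(0.638924 - 1.160000)/(-0.111064 - (-0.846514))
       = 0.560234
Iteration 3:
  f(0.638924) = -0.111064
  f(0.560234) = 0.010842
  x_4 = 0.560234 - 0.010842×(0.560234 - 0.638924)/(0.010842 - (-0.111064))
       = 0.567232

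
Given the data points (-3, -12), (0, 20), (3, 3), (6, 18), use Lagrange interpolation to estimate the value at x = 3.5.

Lagrange interpolation formula:
P(x) = Σ yᵢ × Lᵢ(x)
where Lᵢ(x) = Π_{j≠i} (x - xⱼ)/(xᵢ - xⱼ)

L_0(3.5) = (3.5 - 0)/(-3 - 0) × (3.5 - 3)/(-3 - 3) × (3.5 - 6)/(-3 - 6) = 0.027006
L_1(3.5) = (3.5 - (-3))/(0 - (-3)) × (3.5 - 3)/(0 - 3) × (3.5 - 6)/(0 - 6) = -0.150463
L_2(3.5) = (3.5 - (-3))/(3 - (-3)) × (3.5 - 0)/(3 - 0) × (3.5 - 6)/(3 - 6) = 1.053241
L_3(3.5) = (3.5 - (-3))/(6 - (-3)) × (3.5 - 0)/(6 - 0) × (3.5 - 3)/(6 - 3) = 0.070216

P(3.5) = (-12)×L_0(3.5) + 20×L_1(3.5) + 3×L_2(3.5) + 18×L_3(3.5)
P(3.5) = 1.090278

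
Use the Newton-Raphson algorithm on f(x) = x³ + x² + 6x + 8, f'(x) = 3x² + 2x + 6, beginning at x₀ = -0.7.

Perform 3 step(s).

f(x) = x³ + x² + 6x + 8
f'(x) = 3x² + 2x + 6
x₀ = -0.7

Newton-Raphson formula: x_{n+1} = x_n - f(x_n)/f'(x_n)

Iteration 1:
  f(-0.700000) = 3.947000
  f'(-0.700000) = 6.070000
  x_1 = -0.700000 - 3.947000/6.070000 = -1.350247
Iteration 2:
  f(-1.350247) = -0.740042
  f'(-1.350247) = 8.769008
  x_2 = -1.350247 - (-0.740042)/8.769008 = -1.265854
Iteration 3:
  f(-1.265854) = -0.021127
  f'(-1.265854) = 8.275452
  x_3 = -1.265854 - (-0.021127)/8.275452 = -1.263301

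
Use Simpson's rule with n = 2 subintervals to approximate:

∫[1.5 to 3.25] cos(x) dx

f(x) = cos(x)
a = 1.5, b = 3.25, n = 2
h = (b - a)/n = 0.875000

Simpson's rule: (h/3)[f(x₀) + 4f(x₁) + 2f(x₂) + ... + f(xₙ)]

x_0 = 1.5000, f(x_0) = 0.070737, coefficient = 1
x_1 = 2.3750, f(x_1) = -0.720278, coefficient = 4
x_2 = 3.2500, f(x_2) = -0.994130, coefficient = 1

I ≈ (0.875000/3) × -3.804506 = -1.109648
Exact value: -1.105690
Error: 0.003958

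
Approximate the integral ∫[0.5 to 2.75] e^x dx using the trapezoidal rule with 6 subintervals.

f(x) = e^x
a = 0.5, b = 2.75, n = 6
h = (b - a)/n = 0.375000

Trapezoidal rule: (h/2)[f(x₀) + 2f(x₁) + 2f(x₂) + ... + f(xₙ)]

x_0 = 0.5000, f(x_0) = 1.648721, coefficient = 1
x_1 = 0.8750, f(x_1) = 2.398875, coefficient = 2
x_2 = 1.2500, f(x_2) = 3.490343, coefficient = 2
x_3 = 1.6250, f(x_3) = 5.078419, coefficient = 2
x_4 = 2.0000, f(x_4) = 7.389056, coefficient = 2
x_5 = 2.3750, f(x_5) = 10.751013, coefficient = 2
x_6 = 2.7500, f(x_6) = 15.642632, coefficient = 1

I ≈ (0.375000/2) × 75.506766 = 14.157519
Exact value: 13.993911
Error: 0.163608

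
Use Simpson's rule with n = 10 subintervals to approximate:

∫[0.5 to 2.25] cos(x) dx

f(x) = cos(x)
a = 0.5, b = 2.25, n = 10
h = (b - a)/n = 0.175000

Simpson's rule: (h/3)[f(x₀) + 4f(x₁) + 2f(x₂) + ... + f(xₙ)]

x_0 = 0.5000, f(x_0) = 0.877583, coefficient = 1
x_1 = 0.6750, f(x_1) = 0.780707, coefficient = 4
x_2 = 0.8500, f(x_2) = 0.659983, coefficient = 2
x_3 = 1.0250, f(x_3) = 0.519099, coefficient = 4
x_4 = 1.2000, f(x_4) = 0.362358, coefficient = 2
x_5 = 1.3750, f(x_5) = 0.194548, coefficient = 4
x_6 = 1.5500, f(x_6) = 0.020795, coefficient = 2
x_7 = 1.7250, f(x_7) = -0.153593, coefficient = 4
x_8 = 1.9000, f(x_8) = -0.323290, coefficient = 2
x_9 = 2.0750, f(x_9) = -0.483110, coefficient = 4
x_10 = 2.2500, f(x_10) = -0.628174, coefficient = 1

I ≈ (0.175000/3) × 5.119701 = 0.298649
Exact value: 0.298648
Error: 0.000002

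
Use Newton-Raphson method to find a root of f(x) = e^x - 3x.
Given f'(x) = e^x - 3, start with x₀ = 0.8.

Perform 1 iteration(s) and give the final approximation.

f(x) = e^x - 3x
f'(x) = e^x - 3
x₀ = 0.8

Newton-Raphson formula: x_{n+1} = x_n - f(x_n)/f'(x_n)

Iteration 1:
  f(0.800000) = -0.174459
  f'(0.800000) = -0.774459
  x_1 = 0.800000 - (-0.174459)/(-0.774459) = 0.574734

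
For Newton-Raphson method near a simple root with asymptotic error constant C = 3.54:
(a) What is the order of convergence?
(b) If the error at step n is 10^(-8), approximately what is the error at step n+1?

(a) Newton-Raphson has quadratic (order 2) convergence near simple roots.
    This means |e_{n+1}| ≈ C|e_n|².

(b) With |e_n| = 10^(-8) and C = 3.54:
    |e_{n+1}| ≈ 3.54 × (10^(-8))² = 3.54 × 10^(-16)

(a) 2 (quadratic); (b) |e_{n+1}| ≈ 3.540e-16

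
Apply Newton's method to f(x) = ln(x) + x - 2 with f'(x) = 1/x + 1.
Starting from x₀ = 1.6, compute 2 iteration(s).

f(x) = ln(x) + x - 2
f'(x) = 1/x + 1
x₀ = 1.6

Newton-Raphson formula: x_{n+1} = x_n - f(x_n)/f'(x_n)

Iteration 1:
  f(1.600000) = 0.070004
  f'(1.600000) = 1.625000
  x_1 = 1.600000 - 0.070004/1.625000 = 1.556921
Iteration 2:
  f(1.556921) = -0.000369
  f'(1.556921) = 1.642293
  x_2 = 1.556921 - (-0.000369)/1.642293 = 1.557146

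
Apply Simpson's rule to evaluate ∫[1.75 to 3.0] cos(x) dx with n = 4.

f(x) = cos(x)
a = 1.75, b = 3.0, n = 4
h = (b - a)/n = 0.312500

Simpson's rule: (h/3)[f(x₀) + 4f(x₁) + 2f(x₂) + ... + f(xₙ)]

x_0 = 1.7500, f(x_0) = -0.178246, coefficient = 1
x_1 = 2.0625, f(x_1) = -0.472128, coefficient = 4
x_2 = 2.3750, f(x_2) = -0.720278, coefficient = 2
x_3 = 2.6875, f(x_3) = -0.898659, coefficient = 4
x_4 = 3.0000, f(x_4) = -0.989992, coefficient = 1

I ≈ (0.312500/3) × -8.091947 = -0.842911
Exact value: -0.842866
Error: 0.000045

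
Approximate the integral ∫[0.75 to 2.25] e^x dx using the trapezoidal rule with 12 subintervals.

f(x) = e^x
a = 0.75, b = 2.25, n = 12
h = (b - a)/n = 0.125000

Trapezoidal rule: (h/2)[f(x₀) + 2f(x₁) + 2f(x₂) + ... + f(xₙ)]

x_0 = 0.7500, f(x_0) = 2.117000, coefficient = 1
x_1 = 0.8750, f(x_1) = 2.398875, coefficient = 2
x_2 = 1.0000, f(x_2) = 2.718282, coefficient = 2
x_3 = 1.1250, f(x_3) = 3.080217, coefficient = 2
x_4 = 1.2500, f(x_4) = 3.490343, coefficient = 2
x_5 = 1.3750, f(x_5) = 3.955077, coefficient = 2
x_6 = 1.5000, f(x_6) = 4.481689, coefficient = 2
x_7 = 1.6250, f(x_7) = 5.078419, coefficient = 2
x_8 = 1.7500, f(x_8) = 5.754603, coefficient = 2
x_9 = 1.8750, f(x_9) = 6.520819, coefficient = 2
x_10 = 2.0000, f(x_10) = 7.389056, coefficient = 2
x_11 = 2.1250, f(x_11) = 8.372897, coefficient = 2
x_12 = 2.2500, f(x_12) = 9.487736, coefficient = 1

I ≈ (0.125000/2) × 118.085290 = 7.380331
Exact value: 7.370736
Error: 0.009595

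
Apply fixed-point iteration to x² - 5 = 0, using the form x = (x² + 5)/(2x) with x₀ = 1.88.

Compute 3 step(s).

Equation: x² - 5 = 0
Fixed-point form: x = (x² + 5)/(2x)
x₀ = 1.88

x_1 = g(1.880000) = 2.269787
x_2 = g(2.269787) = 2.236318
x_3 = g(2.236318) = 2.236068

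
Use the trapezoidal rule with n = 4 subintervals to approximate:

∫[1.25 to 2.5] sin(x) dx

f(x) = sin(x)
a = 1.25, b = 2.5, n = 4
h = (b - a)/n = 0.312500

Trapezoidal rule: (h/2)[f(x₀) + 2f(x₁) + 2f(x₂) + ... + f(xₙ)]

x_0 = 1.2500, f(x_0) = 0.948985, coefficient = 1
x_1 = 1.5625, f(x_1) = 0.999966, coefficient = 2
x_2 = 1.8750, f(x_2) = 0.954086, coefficient = 2
x_3 = 2.1875, f(x_3) = 0.815789, coefficient = 2
x_4 = 2.5000, f(x_4) = 0.598472, coefficient = 1

I ≈ (0.312500/2) × 7.087138 = 1.107365
Exact value: 1.116466
Error: 0.009101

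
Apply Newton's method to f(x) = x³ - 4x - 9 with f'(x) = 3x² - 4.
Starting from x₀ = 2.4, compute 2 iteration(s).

f(x) = x³ - 4x - 9
f'(x) = 3x² - 4
x₀ = 2.4

Newton-Raphson formula: x_{n+1} = x_n - f(x_n)/f'(x_n)

Iteration 1:
  f(2.400000) = -4.776000
  f'(2.400000) = 13.280000
  x_1 = 2.400000 - (-4.776000)/13.280000 = 2.759639
Iteration 2:
  f(2.759639) = 0.977763
  f'(2.759639) = 18.846815
  x_2 = 2.759639 - 0.977763/18.846815 = 2.707759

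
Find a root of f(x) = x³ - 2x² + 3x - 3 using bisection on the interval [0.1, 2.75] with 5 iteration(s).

f(x) = x³ - 2x² + 3x - 3
Initial interval: [0.1, 2.75]

Iteration 1:
  c_1 = (0.100000 + 2.750000)/2 = 1.425000
  f(c_1) = f(1.425000) = 0.107391
  f(a) × f(c) < 0, new interval: [0.100000, 1.425000]
Iteration 2:
  c_2 = (0.100000 + 1.425000)/2 = 0.762500
  f(c_2) = f(0.762500) = -1.431990
  f(a) × f(c) ≥ 0, new interval: [0.762500, 1.425000]
Iteration 3:
  c_3 = (0.762500 + 1.425000)/2 = 1.093750
  f(c_3) = f(1.093750) = -0.802887
  f(a) × f(c) ≥ 0, new interval: [1.093750, 1.425000]
Iteration 4:
  c_4 = (1.093750 + 1.425000)/2 = 1.259375
  f(c_4) = f(1.259375) = -0.396525
  f(a) × f(c) ≥ 0, new interval: [1.259375, 1.425000]
Iteration 5:
  c_5 = (1.259375 + 1.425000)/2 = 1.342188
  f(c_5) = f(1.342188) = -0.158465
  f(a) × f(c) ≥ 0, new interval: [1.342188, 1.425000]

After 5 iteration(s), the approximation is c_5 = 1.342188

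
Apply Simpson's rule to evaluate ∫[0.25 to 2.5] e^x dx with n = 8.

f(x) = e^x
a = 0.25, b = 2.5, n = 8
h = (b - a)/n = 0.281250

Simpson's rule: (h/3)[f(x₀) + 4f(x₁) + 2f(x₂) + ... + f(xₙ)]

x_0 = 0.2500, f(x_0) = 1.284025, coefficient = 1
x_1 = 0.5312, f(x_1) = 1.701057, coefficient = 4
x_2 = 0.8125, f(x_2) = 2.253535, coefficient = 2
x_3 = 1.0938, f(x_3) = 2.985449, coefficient = 4
x_4 = 1.3750, f(x_4) = 3.955077, coefficient = 2
x_5 = 1.6562, f(x_5) = 5.239625, coefficient = 4
x_6 = 1.9375, f(x_6) = 6.941376, coefficient = 2
x_7 = 2.2188, f(x_7) = 9.195829, coefficient = 4
x_8 = 2.5000, f(x_8) = 12.182494, coefficient = 1

I ≈ (0.281250/3) × 116.254334 = 10.898844
Exact value: 10.898469
Error: 0.000375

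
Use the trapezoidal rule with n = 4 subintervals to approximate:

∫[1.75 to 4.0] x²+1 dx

f(x) = x²+1
a = 1.75, b = 4.0, n = 4
h = (b - a)/n = 0.562500

Trapezoidal rule: (h/2)[f(x₀) + 2f(x₁) + 2f(x₂) + ... + f(xₙ)]

x_0 = 1.7500, f(x_0) = 4.062500, coefficient = 1
x_1 = 2.3125, f(x_1) = 6.347656, coefficient = 2
x_2 = 2.8750, f(x_2) = 9.265625, coefficient = 2
x_3 = 3.4375, f(x_3) = 12.816406, coefficient = 2
x_4 = 4.0000, f(x_4) = 17.000000, coefficient = 1

I ≈ (0.562500/2) × 77.921875 = 21.915527
Exact value: 21.796875
Error: 0.118652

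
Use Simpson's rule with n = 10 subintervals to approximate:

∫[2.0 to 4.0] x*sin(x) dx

f(x) = x*sin(x)
a = 2.0, b = 4.0, n = 10
h = (b - a)/n = 0.200000

Simpson's rule: (h/3)[f(x₀) + 4f(x₁) + 2f(x₂) + ... + f(xₙ)]

x_0 = 2.0000, f(x_0) = 1.818595, coefficient = 1
x_1 = 2.2000, f(x_1) = 1.778692, coefficient = 4
x_2 = 2.4000, f(x_2) = 1.621112, coefficient = 2
x_3 = 2.6000, f(x_3) = 1.340304, coefficient = 4
x_4 = 2.8000, f(x_4) = 0.937967, coefficient = 2
x_5 = 3.0000, f(x_5) = 0.423360, coefficient = 4
x_6 = 3.2000, f(x_6) = -0.186797, coefficient = 2
x_7 = 3.4000, f(x_7) = -0.868840, coefficient = 4
x_8 = 3.6000, f(x_8) = -1.593074, coefficient = 2
x_9 = 3.8000, f(x_9) = -2.325060, coefficient = 4
x_10 = 4.0000, f(x_10) = -3.027210, coefficient = 1

I ≈ (0.200000/3) × 1.743624 = 0.116242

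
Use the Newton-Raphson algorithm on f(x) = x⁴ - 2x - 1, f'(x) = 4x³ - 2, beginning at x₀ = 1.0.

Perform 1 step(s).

f(x) = x⁴ - 2x - 1
f'(x) = 4x³ - 2
x₀ = 1.0

Newton-Raphson formula: x_{n+1} = x_n - f(x_n)/f'(x_n)

Iteration 1:
  f(1.000000) = -2.000000
  f'(1.000000) = 2.000000
  x_1 = 1.000000 - (-2.000000)/2.000000 = 2.000000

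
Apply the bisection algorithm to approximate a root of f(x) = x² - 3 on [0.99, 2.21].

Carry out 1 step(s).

f(x) = x² - 3
Initial interval: [0.99, 2.21]

Iteration 1:
  c_1 = (0.990000 + 2.210000)/2 = 1.600000
  f(c_1) = f(1.600000) = -0.440000
  f(a) × f(c) ≥ 0, new interval: [1.600000, 2.210000]

After 1 iteration(s), the approximation is c_1 = 1.600000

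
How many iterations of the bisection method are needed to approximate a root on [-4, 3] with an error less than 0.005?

We need (b-a)/2^n ≤ 0.005
(3 - (-4))/2^n ≤ 0.005
7/2^n ≤ 0.005
2^n ≥ 1400
n ≥ log₂(1400) = 10.45
n ≥ 11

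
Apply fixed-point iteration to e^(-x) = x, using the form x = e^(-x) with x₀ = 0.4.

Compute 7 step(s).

Equation: e^(-x) = x
Fixed-point form: x = e^(-x)
x₀ = 0.4

x_1 = g(0.400000) = 0.670320
x_2 = g(0.670320) = 0.511545
x_3 = g(0.511545) = 0.599569
x_4 = g(0.599569) = 0.549048
x_5 = g(0.549048) = 0.577499
x_6 = g(0.577499) = 0.561300
x_7 = g(0.561300) = 0.570467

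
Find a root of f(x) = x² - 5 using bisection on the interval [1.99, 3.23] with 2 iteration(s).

f(x) = x² - 5
Initial interval: [1.99, 3.23]

Iteration 1:
  c_1 = (1.990000 + 3.230000)/2 = 2.610000
  f(c_1) = f(2.610000) = 1.812100
  f(a) × f(c) < 0, new interval: [1.990000, 2.610000]
Iteration 2:
  c_2 = (1.990000 + 2.610000)/2 = 2.300000
  f(c_2) = f(2.300000) = 0.290000
  f(a) × f(c) < 0, new interval: [1.990000, 2.300000]

After 2 iteration(s), the approximation is c_2 = 2.300000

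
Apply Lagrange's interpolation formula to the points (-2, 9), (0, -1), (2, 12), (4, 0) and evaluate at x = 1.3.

Lagrange interpolation formula:
P(x) = Σ yᵢ × Lᵢ(x)
where Lᵢ(x) = Π_{j≠i} (x - xⱼ)/(xᵢ - xⱼ)

L_0(1.3) = (1.3 - 0)/(-2 - 0) × (1.3 - 2)/(-2 - 2) × (1.3 - 4)/(-2 - 4) = -0.051187
L_1(1.3) = (1.3 - (-2))/(0 - (-2)) × (1.3 - 2)/(0 - 2) × (1.3 - 4)/(0 - 4) = 0.389812
L_2(1.3) = (1.3 - (-2))/(2 - (-2)) × (1.3 - 0)/(2 - 0) × (1.3 - 4)/(2 - 4) = 0.723938
L_3(1.3) = (1.3 - (-2))/(4 - (-2)) × (1.3 - 0)/(4 - 0) × (1.3 - 2)/(4 - 2) = -0.062562

P(1.3) = 9×L_0(1.3) + (-1)×L_1(1.3) + 12×L_2(1.3) + 0×L_3(1.3)
P(1.3) = 7.836750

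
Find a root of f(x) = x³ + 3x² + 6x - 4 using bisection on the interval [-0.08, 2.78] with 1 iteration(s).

f(x) = x³ + 3x² + 6x - 4
Initial interval: [-0.08, 2.78]

Iteration 1:
  c_1 = (-0.080000 + 2.780000)/2 = 1.350000
  f(c_1) = f(1.350000) = 12.027875
  f(a) × f(c) < 0, new interval: [-0.080000, 1.350000]

After 1 iteration(s), the approximation is c_1 = 1.350000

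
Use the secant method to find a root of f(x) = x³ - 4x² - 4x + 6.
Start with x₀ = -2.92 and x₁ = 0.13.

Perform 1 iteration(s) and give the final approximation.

f(x) = x³ - 4x² - 4x + 6
x₀ = -2.92, x₁ = 0.13

Secant formula: x_{n+1} = x_n - f(x_n)(x_n - x_{n-1})/(f(x_n) - f(x_{n-1}))

Iteration 1:
  f(-2.920000) = -41.322688
  f(0.130000) = 5.414597
  x_2 = 0.130000 - 5.414597×(0.130000 - (-2.920000))/(5.414597 - (-41.322688))
       = -0.223348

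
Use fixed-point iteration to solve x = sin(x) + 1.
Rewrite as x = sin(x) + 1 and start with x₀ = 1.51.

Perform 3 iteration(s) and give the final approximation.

Equation: x = sin(x) + 1
Fixed-point form: x = sin(x) + 1
x₀ = 1.51

x_1 = g(1.510000) = 1.998152
x_2 = g(1.998152) = 1.910065
x_3 = g(1.910065) = 1.942998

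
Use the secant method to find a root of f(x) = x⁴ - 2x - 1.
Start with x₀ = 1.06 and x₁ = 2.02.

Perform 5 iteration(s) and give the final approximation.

f(x) = x⁴ - 2x - 1
x₀ = 1.06, x₁ = 2.02

Secant formula: x_{n+1} = x_n - f(x_n)(x_n - x_{n-1})/(f(x_n) - f(x_{n-1}))

Iteration 1:
  f(1.060000) = -1.857523
  f(2.020000) = 11.609664
  x_2 = 2.020000 - 11.609664×(2.020000 - 1.060000)/(11.609664 - (-1.857523))
       = 1.192412
Iteration 2:
  f(2.020000) = 11.609664
  f(1.192412) = -1.363175
  x_3 = 1.192412 - (-1.363175)×(1.192412 - 2.020000)/(-1.363175 - 11.609664)
       = 1.279375
Iteration 3:
  f(1.192412) = -1.363175
  f(1.279375) = -0.879637
  x_4 = 1.279375 - (-0.879637)×(1.279375 - 1.192412)/(-0.879637 - (-1.363175))
       = 1.437574
Iteration 4:
  f(1.279375) = -0.879637
  f(1.437574) = 0.395761
  x_5 = 1.437574 - 0.395761×(1.437574 - 1.279375)/(0.395761 - (-0.879637))
       = 1.388484
Iteration 5:
  f(1.437574) = 0.395761
  f(1.388484) = -0.060219
  x_6 = 1.388484 - (-0.060219)×(1.388484 - 1.437574)/(-0.060219 - 0.395761)
       = 1.394967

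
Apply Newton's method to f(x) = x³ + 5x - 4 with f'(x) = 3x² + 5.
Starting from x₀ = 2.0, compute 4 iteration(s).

f(x) = x³ + 5x - 4
f'(x) = 3x² + 5
x₀ = 2.0

Newton-Raphson formula: x_{n+1} = x_n - f(x_n)/f'(x_n)

Iteration 1:
  f(2.000000) = 14.000000
  f'(2.000000) = 17.000000
  x_1 = 2.000000 - 14.000000/17.000000 = 1.176471
Iteration 2:
  f(1.176471) = 3.510686
  f'(1.176471) = 9.152249
  x_2 = 1.176471 - 3.510686/9.152249 = 0.792883
Iteration 3:
  f(0.792883) = 0.462874
  f'(0.792883) = 6.885992
  x_3 = 0.792883 - 0.462874/6.885992 = 0.725664
Iteration 4:
  f(0.725664) = 0.010444
  f'(0.725664) = 6.579763
  x_4 = 0.725664 - 0.010444/6.579763 = 0.724076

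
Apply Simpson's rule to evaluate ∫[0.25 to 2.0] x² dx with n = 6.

f(x) = x²
a = 0.25, b = 2.0, n = 6
h = (b - a)/n = 0.291667

Simpson's rule: (h/3)[f(x₀) + 4f(x₁) + 2f(x₂) + ... + f(xₙ)]

x_0 = 0.2500, f(x_0) = 0.062500, coefficient = 1
x_1 = 0.5417, f(x_1) = 0.293403, coefficient = 4
x_2 = 0.8333, f(x_2) = 0.694444, coefficient = 2
x_3 = 1.1250, f(x_3) = 1.265625, coefficient = 4
x_4 = 1.4167, f(x_4) = 2.006944, coefficient = 2
x_5 = 1.7083, f(x_5) = 2.918403, coefficient = 4
x_6 = 2.0000, f(x_6) = 4.000000, coefficient = 1

I ≈ (0.291667/3) × 27.375000 = 2.661458
Exact value: 2.661458
Error: 0.000000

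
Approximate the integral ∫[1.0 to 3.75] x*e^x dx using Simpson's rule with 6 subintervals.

f(x) = x*e^x
a = 1.0, b = 3.75, n = 6
h = (b - a)/n = 0.458333

Simpson's rule: (h/3)[f(x₀) + 4f(x₁) + 2f(x₂) + ... + f(xₙ)]

x_0 = 1.0000, f(x_0) = 2.718282, coefficient = 1
x_1 = 1.4583, f(x_1) = 6.269067, coefficient = 4
x_2 = 1.9167, f(x_2) = 13.029998, coefficient = 2
x_3 = 2.3750, f(x_3) = 25.533656, coefficient = 4
x_4 = 2.8333, f(x_4) = 48.172446, coefficient = 2
x_5 = 3.2917, f(x_5) = 88.505145, coefficient = 4
x_6 = 3.7500, f(x_6) = 159.454058, coefficient = 1

I ≈ (0.458333/3) × 765.808703 = 116.998552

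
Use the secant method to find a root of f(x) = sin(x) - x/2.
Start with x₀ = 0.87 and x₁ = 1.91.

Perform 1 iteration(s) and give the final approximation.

f(x) = sin(x) - x/2
x₀ = 0.87, x₁ = 1.91

Secant formula: x_{n+1} = x_n - f(x_n)(x_n - x_{n-1})/(f(x_n) - f(x_{n-1}))

Iteration 1:
  f(0.870000) = 0.329329
  f(1.910000) = -0.011980
  x_2 = 1.910000 - (-0.011980)×(1.910000 - 0.870000)/(-0.011980 - 0.329329)
       = 1.873496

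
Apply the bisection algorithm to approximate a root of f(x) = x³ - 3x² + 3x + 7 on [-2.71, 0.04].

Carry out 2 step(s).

f(x) = x³ - 3x² + 3x + 7
Initial interval: [-2.71, 0.04]

Iteration 1:
  c_1 = (-2.710000 + 0.040000)/2 = -1.335000
  f(c_1) = f(-1.335000) = -4.730945
  f(a) × f(c) ≥ 0, new interval: [-1.335000, 0.040000]
Iteration 2:
  c_2 = (-1.335000 + 0.040000)/2 = -0.647500
  f(c_2) = f(-0.647500) = 3.528263
  f(a) × f(c) < 0, new interval: [-1.335000, -0.647500]

After 2 iteration(s), the approximation is c_2 = -0.647500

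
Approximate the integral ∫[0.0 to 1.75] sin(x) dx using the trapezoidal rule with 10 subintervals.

f(x) = sin(x)
a = 0.0, b = 1.75, n = 10
h = (b - a)/n = 0.175000

Trapezoidal rule: (h/2)[f(x₀) + 2f(x₁) + 2f(x₂) + ... + f(xₙ)]

x_0 = 0.0000, f(x_0) = 0.000000, coefficient = 1
x_1 = 0.1750, f(x_1) = 0.174108, coefficient = 2
x_2 = 0.3500, f(x_2) = 0.342898, coefficient = 2
x_3 = 0.5250, f(x_3) = 0.501213, coefficient = 2
x_4 = 0.7000, f(x_4) = 0.644218, coefficient = 2
x_5 = 0.8750, f(x_5) = 0.767544, coefficient = 2
x_6 = 1.0500, f(x_6) = 0.867423, coefficient = 2
x_7 = 1.2250, f(x_7) = 0.940806, coefficient = 2
x_8 = 1.4000, f(x_8) = 0.985450, coefficient = 2
x_9 = 1.5750, f(x_9) = 0.999991, coefficient = 2
x_10 = 1.7500, f(x_10) = 0.983986, coefficient = 1

I ≈ (0.175000/2) × 13.431286 = 1.175238
Exact value: 1.178246
Error: 0.003009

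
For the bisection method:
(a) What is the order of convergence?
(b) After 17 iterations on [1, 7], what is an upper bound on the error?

(a) Bisection has linear (order 1) convergence; the error is halved each step.

(b) Error bound = (b-a)/2^n = (7 - 1)/2^{17}
    = 6/2^{17}

(a) 1 (linear); (b) error ≤ 4.58e-05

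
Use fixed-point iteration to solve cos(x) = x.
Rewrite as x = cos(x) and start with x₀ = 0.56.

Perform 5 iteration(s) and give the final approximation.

Equation: cos(x) = x
Fixed-point form: x = cos(x)
x₀ = 0.56

x_1 = g(0.560000) = 0.847255
x_2 = g(0.847255) = 0.662043
x_3 = g(0.662043) = 0.788738
x_4 = g(0.788738) = 0.704741
x_5 = g(0.704741) = 0.761779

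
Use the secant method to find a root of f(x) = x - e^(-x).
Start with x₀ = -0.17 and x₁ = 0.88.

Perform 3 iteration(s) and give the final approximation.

f(x) = x - e^(-x)
x₀ = -0.17, x₁ = 0.88

Secant formula: x_{n+1} = x_n - f(x_n)(x_n - x_{n-1})/(f(x_n) - f(x_{n-1}))

Iteration 1:
  f(-0.170000) = -1.355305
  f(0.880000) = 0.465217
  x_2 = 0.880000 - 0.465217×(0.880000 - (-0.170000))/(0.465217 - (-1.355305))
       = 0.611682
Iteration 2:
  f(0.880000) = 0.465217
  f(0.611682) = 0.069245
  x_3 = 0.611682 - 0.069245×(0.611682 - 0.880000)/(0.069245 - 0.465217)
       = 0.564761
Iteration 3:
  f(0.611682) = 0.069245
  f(0.564761) = -0.003735
  x_4 = 0.564761 - (-0.003735)×(0.564761 - 0.611682)/(-0.003735 - 0.069245)
       = 0.567162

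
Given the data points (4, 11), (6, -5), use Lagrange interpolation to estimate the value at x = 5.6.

Lagrange interpolation formula:
P(x) = Σ yᵢ × Lᵢ(x)
where Lᵢ(x) = Π_{j≠i} (x - xⱼ)/(xᵢ - xⱼ)

L_0(5.6) = (5.6 - 6)/(4 - 6) = 0.200000
L_1(5.6) = (5.6 - 4)/(6 - 4) = 0.800000

P(5.6) = 11×L_0(5.6) + (-5)×L_1(5.6)
P(5.6) = -1.800000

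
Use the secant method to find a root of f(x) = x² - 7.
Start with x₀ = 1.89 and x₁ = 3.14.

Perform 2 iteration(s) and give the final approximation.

f(x) = x² - 7
x₀ = 1.89, x₁ = 3.14

Secant formula: x_{n+1} = x_n - f(x_n)(x_n - x_{n-1})/(f(x_n) - f(x_{n-1}))

Iteration 1:
  f(1.890000) = -3.427900
  f(3.140000) = 2.859600
  x_2 = 3.140000 - 2.859600×(3.140000 - 1.890000)/(2.859600 - (-3.427900))
       = 2.571491
Iteration 2:
  f(3.140000) = 2.859600
  f(2.571491) = -0.387434
  x_3 = 2.571491 - (-0.387434)×(2.571491 - 3.140000)/(-0.387434 - 2.859600)
       = 2.639325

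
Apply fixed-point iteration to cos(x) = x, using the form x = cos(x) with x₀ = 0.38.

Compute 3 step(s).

Equation: cos(x) = x
Fixed-point form: x = cos(x)
x₀ = 0.38

x_1 = g(0.380000) = 0.928665
x_2 = g(0.928665) = 0.598904
x_3 = g(0.598904) = 0.825954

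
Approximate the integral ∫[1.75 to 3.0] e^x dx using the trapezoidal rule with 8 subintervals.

f(x) = e^x
a = 1.75, b = 3.0, n = 8
h = (b - a)/n = 0.156250

Trapezoidal rule: (h/2)[f(x₀) + 2f(x₁) + 2f(x₂) + ... + f(xₙ)]

x_0 = 1.7500, f(x_0) = 5.754603, coefficient = 1
x_1 = 1.9062, f(x_1) = 6.727812, coefficient = 2
x_2 = 2.0625, f(x_2) = 7.865609, coefficient = 2
x_3 = 2.2188, f(x_3) = 9.195829, coefficient = 2
x_4 = 2.3750, f(x_4) = 10.751013, coefficient = 2
x_5 = 2.5312, f(x_5) = 12.569208, coefficient = 2
x_6 = 2.6875, f(x_6) = 14.694893, coefficient = 2
x_7 = 2.8438, f(x_7) = 17.180070, coefficient = 2
x_8 = 3.0000, f(x_8) = 20.085537, coefficient = 1

I ≈ (0.156250/2) × 183.809008 = 14.360079
Exact value: 14.330934
Error: 0.029145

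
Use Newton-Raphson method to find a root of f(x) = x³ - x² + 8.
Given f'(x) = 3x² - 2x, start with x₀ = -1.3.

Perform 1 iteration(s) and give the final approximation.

f(x) = x³ - x² + 8
f'(x) = 3x² - 2x
x₀ = -1.3

Newton-Raphson formula: x_{n+1} = x_n - f(x_n)/f'(x_n)

Iteration 1:
  f(-1.300000) = 4.113000
  f'(-1.300000) = 7.670000
  x_1 = -1.300000 - 4.113000/7.670000 = -1.836245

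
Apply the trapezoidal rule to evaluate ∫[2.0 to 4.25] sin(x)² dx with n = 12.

f(x) = sin(x)²
a = 2.0, b = 4.25, n = 12
h = (b - a)/n = 0.187500

Trapezoidal rule: (h/2)[f(x₀) + 2f(x₁) + 2f(x₂) + ... + f(xₙ)]

x_0 = 2.0000, f(x_0) = 0.826822, coefficient = 1
x_1 = 2.1875, f(x_1) = 0.665512, coefficient = 2
x_2 = 2.3750, f(x_2) = 0.481199, coefficient = 2
x_3 = 2.5625, f(x_3) = 0.299499, coefficient = 2
x_4 = 2.7500, f(x_4) = 0.145665, coefficient = 2
x_5 = 2.9375, f(x_5) = 0.041079, coefficient = 2
x_6 = 3.1250, f(x_6) = 0.000275, coefficient = 2
x_7 = 3.3125, f(x_7) = 0.028926, coefficient = 2
x_8 = 3.5000, f(x_8) = 0.123049, coefficient = 2
x_9 = 3.6875, f(x_9) = 0.269562, coefficient = 2
x_10 = 3.8750, f(x_10) = 0.448103, coefficient = 2
x_11 = 4.0625, f(x_11) = 0.633856, coefficient = 2
x_12 = 4.2500, f(x_12) = 0.801006, coefficient = 1

I ≈ (0.187500/2) × 7.901278 = 0.740745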